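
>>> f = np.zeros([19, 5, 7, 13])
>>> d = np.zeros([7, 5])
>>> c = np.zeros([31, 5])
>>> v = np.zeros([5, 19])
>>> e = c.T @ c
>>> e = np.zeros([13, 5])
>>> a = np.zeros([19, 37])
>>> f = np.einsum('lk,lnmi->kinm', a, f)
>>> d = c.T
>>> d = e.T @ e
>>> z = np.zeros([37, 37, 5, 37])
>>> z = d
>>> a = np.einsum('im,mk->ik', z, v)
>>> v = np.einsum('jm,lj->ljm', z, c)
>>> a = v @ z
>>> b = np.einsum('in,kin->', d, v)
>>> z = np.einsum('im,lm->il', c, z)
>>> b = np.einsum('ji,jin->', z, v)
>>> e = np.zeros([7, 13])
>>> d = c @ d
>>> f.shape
(37, 13, 5, 7)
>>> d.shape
(31, 5)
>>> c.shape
(31, 5)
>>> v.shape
(31, 5, 5)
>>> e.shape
(7, 13)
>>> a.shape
(31, 5, 5)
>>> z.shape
(31, 5)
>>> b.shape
()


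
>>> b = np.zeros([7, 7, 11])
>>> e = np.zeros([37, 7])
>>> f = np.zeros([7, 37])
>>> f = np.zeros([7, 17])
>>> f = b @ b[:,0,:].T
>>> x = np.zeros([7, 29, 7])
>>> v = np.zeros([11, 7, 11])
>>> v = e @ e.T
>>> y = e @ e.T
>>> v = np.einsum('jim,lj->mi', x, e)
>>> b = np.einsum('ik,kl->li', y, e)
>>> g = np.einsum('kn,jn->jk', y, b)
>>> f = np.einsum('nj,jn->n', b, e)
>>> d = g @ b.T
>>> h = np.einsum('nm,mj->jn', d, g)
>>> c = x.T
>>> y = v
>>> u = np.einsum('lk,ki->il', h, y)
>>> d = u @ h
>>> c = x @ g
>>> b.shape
(7, 37)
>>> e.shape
(37, 7)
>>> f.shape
(7,)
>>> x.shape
(7, 29, 7)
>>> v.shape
(7, 29)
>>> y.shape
(7, 29)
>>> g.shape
(7, 37)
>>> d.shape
(29, 7)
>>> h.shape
(37, 7)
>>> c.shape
(7, 29, 37)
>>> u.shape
(29, 37)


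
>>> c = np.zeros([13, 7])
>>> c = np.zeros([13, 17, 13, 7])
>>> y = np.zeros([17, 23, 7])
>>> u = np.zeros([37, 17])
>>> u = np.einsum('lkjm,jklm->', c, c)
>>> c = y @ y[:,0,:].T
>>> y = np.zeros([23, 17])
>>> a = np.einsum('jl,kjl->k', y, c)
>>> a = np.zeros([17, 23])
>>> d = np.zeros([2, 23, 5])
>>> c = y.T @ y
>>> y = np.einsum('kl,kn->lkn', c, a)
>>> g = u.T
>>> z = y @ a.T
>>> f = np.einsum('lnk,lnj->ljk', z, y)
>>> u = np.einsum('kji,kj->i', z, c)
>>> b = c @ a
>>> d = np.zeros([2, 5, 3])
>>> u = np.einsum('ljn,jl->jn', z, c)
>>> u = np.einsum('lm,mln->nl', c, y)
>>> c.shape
(17, 17)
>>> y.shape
(17, 17, 23)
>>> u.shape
(23, 17)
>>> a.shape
(17, 23)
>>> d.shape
(2, 5, 3)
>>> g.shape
()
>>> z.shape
(17, 17, 17)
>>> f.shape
(17, 23, 17)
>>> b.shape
(17, 23)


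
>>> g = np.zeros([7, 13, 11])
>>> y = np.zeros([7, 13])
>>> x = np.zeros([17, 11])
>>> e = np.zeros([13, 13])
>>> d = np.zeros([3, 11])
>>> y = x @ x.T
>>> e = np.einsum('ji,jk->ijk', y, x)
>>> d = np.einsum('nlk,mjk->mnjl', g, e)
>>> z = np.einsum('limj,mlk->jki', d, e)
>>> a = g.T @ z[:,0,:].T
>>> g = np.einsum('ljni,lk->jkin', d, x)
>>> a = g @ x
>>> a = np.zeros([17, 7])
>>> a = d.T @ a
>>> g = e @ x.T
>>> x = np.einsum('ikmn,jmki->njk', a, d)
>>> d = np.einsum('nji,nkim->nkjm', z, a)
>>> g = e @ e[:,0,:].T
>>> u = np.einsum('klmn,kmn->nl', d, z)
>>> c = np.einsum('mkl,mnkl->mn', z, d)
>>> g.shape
(17, 17, 17)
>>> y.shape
(17, 17)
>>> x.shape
(7, 17, 17)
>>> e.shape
(17, 17, 11)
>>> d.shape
(13, 17, 11, 7)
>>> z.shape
(13, 11, 7)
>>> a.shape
(13, 17, 7, 7)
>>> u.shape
(7, 17)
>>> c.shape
(13, 17)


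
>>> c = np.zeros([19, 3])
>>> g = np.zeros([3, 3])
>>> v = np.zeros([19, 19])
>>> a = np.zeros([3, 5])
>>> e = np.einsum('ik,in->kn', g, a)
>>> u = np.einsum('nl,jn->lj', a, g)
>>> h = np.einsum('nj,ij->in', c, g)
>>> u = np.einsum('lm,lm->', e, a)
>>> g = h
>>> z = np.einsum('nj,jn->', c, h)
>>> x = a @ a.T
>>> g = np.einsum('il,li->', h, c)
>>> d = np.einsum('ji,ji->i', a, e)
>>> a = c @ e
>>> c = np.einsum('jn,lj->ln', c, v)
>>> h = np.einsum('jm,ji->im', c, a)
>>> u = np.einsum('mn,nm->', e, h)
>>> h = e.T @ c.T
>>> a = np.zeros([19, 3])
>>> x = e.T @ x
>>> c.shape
(19, 3)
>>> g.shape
()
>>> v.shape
(19, 19)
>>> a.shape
(19, 3)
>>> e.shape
(3, 5)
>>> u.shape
()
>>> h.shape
(5, 19)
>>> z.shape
()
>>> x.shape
(5, 3)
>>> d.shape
(5,)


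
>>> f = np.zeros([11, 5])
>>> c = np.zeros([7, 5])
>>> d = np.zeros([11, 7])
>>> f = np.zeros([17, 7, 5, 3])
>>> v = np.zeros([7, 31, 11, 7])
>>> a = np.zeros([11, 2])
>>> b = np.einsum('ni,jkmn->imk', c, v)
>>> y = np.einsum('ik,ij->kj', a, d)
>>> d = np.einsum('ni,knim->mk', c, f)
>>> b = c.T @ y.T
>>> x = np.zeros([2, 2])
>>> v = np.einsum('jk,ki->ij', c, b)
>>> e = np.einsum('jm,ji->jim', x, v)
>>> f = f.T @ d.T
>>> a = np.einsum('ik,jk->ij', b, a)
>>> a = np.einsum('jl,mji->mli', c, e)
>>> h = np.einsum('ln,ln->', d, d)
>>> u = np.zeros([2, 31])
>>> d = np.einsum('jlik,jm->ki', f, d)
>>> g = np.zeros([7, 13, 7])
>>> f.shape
(3, 5, 7, 3)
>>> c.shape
(7, 5)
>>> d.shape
(3, 7)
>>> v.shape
(2, 7)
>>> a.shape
(2, 5, 2)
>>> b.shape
(5, 2)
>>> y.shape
(2, 7)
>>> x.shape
(2, 2)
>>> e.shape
(2, 7, 2)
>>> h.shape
()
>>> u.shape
(2, 31)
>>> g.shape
(7, 13, 7)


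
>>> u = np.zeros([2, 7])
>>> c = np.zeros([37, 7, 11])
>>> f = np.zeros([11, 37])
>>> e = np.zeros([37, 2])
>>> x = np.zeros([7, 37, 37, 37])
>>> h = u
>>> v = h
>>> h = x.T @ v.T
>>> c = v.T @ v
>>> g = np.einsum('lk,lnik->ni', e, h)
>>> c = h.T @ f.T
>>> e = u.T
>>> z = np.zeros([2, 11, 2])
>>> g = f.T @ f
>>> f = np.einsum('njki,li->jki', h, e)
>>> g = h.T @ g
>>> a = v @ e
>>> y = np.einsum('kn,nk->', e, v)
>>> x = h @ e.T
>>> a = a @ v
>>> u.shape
(2, 7)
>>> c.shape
(2, 37, 37, 11)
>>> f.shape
(37, 37, 2)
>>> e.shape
(7, 2)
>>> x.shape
(37, 37, 37, 7)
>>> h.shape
(37, 37, 37, 2)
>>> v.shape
(2, 7)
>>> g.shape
(2, 37, 37, 37)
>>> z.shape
(2, 11, 2)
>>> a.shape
(2, 7)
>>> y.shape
()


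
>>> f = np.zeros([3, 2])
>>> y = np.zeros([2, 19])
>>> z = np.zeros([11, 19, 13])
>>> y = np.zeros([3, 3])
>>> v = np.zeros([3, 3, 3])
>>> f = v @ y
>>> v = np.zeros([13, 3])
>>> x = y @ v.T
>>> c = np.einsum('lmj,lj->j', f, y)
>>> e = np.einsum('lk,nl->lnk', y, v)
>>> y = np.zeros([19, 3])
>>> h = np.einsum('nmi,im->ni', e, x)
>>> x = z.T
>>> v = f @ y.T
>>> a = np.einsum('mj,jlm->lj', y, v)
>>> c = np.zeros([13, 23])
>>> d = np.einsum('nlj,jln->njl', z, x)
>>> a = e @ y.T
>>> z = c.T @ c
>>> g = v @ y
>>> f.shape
(3, 3, 3)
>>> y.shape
(19, 3)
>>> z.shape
(23, 23)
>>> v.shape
(3, 3, 19)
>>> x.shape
(13, 19, 11)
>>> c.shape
(13, 23)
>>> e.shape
(3, 13, 3)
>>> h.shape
(3, 3)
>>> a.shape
(3, 13, 19)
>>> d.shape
(11, 13, 19)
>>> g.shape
(3, 3, 3)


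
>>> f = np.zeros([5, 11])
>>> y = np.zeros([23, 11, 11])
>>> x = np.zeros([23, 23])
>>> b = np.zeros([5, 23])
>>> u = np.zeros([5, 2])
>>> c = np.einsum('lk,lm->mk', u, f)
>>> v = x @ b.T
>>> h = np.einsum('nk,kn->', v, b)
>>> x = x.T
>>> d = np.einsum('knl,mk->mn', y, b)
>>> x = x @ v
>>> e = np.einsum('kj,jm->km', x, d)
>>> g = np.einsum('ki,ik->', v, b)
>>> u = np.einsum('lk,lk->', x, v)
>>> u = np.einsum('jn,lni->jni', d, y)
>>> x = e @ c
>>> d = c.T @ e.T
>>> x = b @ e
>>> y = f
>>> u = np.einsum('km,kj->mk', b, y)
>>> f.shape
(5, 11)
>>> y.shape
(5, 11)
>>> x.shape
(5, 11)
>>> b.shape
(5, 23)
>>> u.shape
(23, 5)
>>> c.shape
(11, 2)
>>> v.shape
(23, 5)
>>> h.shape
()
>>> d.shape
(2, 23)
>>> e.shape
(23, 11)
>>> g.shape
()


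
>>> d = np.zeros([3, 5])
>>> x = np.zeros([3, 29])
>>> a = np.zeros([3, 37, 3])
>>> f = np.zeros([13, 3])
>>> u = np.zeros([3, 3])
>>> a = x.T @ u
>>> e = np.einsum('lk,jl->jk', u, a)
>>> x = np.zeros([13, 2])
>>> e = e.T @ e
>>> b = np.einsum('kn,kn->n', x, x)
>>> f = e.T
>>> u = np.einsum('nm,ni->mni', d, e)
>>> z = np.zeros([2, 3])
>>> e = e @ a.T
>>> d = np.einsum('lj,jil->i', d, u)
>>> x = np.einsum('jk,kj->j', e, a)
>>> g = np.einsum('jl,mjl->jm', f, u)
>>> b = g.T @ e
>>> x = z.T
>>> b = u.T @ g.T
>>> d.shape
(3,)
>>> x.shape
(3, 2)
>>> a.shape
(29, 3)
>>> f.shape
(3, 3)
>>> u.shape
(5, 3, 3)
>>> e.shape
(3, 29)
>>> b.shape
(3, 3, 3)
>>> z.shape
(2, 3)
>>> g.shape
(3, 5)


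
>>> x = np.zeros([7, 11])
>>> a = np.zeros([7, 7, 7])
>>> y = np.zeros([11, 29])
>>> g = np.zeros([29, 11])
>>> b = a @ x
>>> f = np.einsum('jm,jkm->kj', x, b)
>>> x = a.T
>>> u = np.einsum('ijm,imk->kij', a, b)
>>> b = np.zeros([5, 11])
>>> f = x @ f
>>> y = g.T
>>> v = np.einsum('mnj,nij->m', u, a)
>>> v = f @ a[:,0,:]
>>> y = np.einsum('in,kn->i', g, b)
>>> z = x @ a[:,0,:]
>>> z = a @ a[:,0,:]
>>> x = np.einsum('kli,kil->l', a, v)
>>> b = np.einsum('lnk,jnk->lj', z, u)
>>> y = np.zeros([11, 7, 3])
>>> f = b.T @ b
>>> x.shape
(7,)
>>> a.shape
(7, 7, 7)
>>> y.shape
(11, 7, 3)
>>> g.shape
(29, 11)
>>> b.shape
(7, 11)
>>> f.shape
(11, 11)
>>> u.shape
(11, 7, 7)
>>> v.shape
(7, 7, 7)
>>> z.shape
(7, 7, 7)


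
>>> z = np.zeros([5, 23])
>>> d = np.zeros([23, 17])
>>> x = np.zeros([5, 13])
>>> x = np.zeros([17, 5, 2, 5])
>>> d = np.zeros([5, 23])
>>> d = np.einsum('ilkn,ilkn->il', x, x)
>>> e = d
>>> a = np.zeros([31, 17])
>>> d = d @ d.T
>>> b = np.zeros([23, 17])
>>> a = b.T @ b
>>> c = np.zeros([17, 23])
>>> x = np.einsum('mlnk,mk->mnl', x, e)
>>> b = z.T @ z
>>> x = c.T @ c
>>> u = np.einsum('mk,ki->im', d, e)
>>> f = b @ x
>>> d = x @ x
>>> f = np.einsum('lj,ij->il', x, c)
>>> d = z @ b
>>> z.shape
(5, 23)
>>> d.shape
(5, 23)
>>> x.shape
(23, 23)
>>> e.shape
(17, 5)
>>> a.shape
(17, 17)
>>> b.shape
(23, 23)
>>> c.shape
(17, 23)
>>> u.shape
(5, 17)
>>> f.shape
(17, 23)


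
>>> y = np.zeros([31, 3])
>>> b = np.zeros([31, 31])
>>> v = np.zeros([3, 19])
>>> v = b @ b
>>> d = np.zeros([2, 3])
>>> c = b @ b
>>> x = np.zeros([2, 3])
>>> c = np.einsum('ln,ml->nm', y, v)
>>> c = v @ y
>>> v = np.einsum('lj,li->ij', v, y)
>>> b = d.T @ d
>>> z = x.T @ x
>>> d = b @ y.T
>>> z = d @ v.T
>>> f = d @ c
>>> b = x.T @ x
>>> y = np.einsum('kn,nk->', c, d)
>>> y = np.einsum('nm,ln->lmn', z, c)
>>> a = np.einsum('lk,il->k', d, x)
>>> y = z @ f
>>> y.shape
(3, 3)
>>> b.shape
(3, 3)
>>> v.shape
(3, 31)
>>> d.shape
(3, 31)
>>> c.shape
(31, 3)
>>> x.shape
(2, 3)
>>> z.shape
(3, 3)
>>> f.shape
(3, 3)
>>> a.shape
(31,)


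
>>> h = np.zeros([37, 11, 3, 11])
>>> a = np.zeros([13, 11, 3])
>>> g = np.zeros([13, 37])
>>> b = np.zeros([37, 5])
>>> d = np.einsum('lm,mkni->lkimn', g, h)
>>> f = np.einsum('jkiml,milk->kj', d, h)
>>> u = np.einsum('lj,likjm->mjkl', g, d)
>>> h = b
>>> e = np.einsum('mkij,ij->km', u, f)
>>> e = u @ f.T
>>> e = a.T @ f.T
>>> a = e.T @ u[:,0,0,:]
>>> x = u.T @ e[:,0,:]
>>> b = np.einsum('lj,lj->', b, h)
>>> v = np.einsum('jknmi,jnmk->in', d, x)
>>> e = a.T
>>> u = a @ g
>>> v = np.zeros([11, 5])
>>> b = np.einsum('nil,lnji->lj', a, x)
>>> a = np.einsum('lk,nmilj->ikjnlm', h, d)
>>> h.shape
(37, 5)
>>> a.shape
(11, 5, 3, 13, 37, 11)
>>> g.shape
(13, 37)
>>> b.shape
(13, 37)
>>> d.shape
(13, 11, 11, 37, 3)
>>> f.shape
(11, 13)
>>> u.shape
(11, 11, 37)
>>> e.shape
(13, 11, 11)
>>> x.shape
(13, 11, 37, 11)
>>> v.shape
(11, 5)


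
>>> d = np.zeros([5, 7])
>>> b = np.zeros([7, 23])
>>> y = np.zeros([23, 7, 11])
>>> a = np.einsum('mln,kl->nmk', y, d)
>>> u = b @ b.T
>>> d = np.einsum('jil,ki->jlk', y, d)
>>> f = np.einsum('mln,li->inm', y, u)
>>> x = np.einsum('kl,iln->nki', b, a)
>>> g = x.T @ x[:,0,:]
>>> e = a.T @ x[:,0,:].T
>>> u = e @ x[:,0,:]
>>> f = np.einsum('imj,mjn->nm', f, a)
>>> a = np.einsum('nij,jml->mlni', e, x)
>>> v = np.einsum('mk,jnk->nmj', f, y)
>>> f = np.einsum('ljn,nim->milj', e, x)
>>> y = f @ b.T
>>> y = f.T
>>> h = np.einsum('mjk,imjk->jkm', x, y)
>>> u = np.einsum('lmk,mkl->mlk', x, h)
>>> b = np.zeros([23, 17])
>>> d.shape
(23, 11, 5)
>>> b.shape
(23, 17)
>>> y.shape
(23, 5, 7, 11)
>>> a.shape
(7, 11, 5, 23)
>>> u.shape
(7, 5, 11)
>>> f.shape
(11, 7, 5, 23)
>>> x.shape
(5, 7, 11)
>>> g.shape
(11, 7, 11)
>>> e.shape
(5, 23, 5)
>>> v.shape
(7, 5, 23)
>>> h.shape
(7, 11, 5)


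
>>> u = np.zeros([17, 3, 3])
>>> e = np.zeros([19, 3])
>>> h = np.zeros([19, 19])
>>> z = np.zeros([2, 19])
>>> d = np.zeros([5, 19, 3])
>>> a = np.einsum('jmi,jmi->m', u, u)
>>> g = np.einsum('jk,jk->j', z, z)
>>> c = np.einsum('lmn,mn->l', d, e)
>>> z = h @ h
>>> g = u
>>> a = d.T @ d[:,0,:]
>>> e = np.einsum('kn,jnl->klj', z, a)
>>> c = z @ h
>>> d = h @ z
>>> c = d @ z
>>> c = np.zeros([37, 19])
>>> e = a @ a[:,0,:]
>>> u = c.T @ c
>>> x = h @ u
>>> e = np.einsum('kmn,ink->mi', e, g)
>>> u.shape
(19, 19)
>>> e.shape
(19, 17)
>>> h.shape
(19, 19)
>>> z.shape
(19, 19)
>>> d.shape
(19, 19)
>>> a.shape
(3, 19, 3)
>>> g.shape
(17, 3, 3)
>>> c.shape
(37, 19)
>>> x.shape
(19, 19)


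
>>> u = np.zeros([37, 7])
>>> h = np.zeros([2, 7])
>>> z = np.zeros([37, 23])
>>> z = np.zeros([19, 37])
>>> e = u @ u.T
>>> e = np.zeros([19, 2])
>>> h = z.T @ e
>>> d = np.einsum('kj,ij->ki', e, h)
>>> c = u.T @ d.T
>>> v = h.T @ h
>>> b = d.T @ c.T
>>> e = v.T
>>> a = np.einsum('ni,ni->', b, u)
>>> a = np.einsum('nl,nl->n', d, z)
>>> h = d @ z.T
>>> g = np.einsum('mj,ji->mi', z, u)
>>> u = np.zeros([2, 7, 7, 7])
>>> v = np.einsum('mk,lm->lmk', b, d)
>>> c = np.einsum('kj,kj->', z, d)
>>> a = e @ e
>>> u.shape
(2, 7, 7, 7)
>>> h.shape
(19, 19)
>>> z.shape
(19, 37)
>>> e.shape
(2, 2)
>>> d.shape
(19, 37)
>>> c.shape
()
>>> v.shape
(19, 37, 7)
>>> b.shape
(37, 7)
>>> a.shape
(2, 2)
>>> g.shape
(19, 7)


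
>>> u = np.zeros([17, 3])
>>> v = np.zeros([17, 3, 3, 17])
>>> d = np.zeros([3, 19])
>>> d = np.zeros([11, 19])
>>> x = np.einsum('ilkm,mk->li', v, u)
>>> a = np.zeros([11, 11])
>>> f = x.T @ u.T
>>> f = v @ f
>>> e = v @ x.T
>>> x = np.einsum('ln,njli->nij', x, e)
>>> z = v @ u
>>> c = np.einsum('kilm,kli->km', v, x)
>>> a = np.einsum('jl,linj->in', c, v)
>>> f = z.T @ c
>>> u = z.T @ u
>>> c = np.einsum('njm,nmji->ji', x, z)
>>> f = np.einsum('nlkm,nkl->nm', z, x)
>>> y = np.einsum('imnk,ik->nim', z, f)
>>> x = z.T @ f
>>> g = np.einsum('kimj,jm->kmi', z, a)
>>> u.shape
(3, 3, 3, 3)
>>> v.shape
(17, 3, 3, 17)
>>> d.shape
(11, 19)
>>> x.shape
(3, 3, 3, 3)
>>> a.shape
(3, 3)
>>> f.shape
(17, 3)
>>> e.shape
(17, 3, 3, 3)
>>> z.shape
(17, 3, 3, 3)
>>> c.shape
(3, 3)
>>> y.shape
(3, 17, 3)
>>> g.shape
(17, 3, 3)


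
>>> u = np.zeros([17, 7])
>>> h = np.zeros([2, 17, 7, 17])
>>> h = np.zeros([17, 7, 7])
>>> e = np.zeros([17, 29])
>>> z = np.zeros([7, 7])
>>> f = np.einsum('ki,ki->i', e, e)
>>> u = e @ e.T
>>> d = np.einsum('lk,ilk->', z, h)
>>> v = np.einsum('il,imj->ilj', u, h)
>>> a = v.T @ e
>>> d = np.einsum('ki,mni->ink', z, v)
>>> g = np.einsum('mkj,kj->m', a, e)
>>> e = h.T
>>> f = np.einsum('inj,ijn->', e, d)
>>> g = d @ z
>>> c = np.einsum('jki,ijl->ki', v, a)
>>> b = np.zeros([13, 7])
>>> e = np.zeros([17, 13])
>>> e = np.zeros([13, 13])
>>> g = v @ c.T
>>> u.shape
(17, 17)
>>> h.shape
(17, 7, 7)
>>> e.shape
(13, 13)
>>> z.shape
(7, 7)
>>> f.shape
()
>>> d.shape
(7, 17, 7)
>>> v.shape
(17, 17, 7)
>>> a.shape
(7, 17, 29)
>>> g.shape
(17, 17, 17)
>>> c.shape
(17, 7)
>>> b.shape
(13, 7)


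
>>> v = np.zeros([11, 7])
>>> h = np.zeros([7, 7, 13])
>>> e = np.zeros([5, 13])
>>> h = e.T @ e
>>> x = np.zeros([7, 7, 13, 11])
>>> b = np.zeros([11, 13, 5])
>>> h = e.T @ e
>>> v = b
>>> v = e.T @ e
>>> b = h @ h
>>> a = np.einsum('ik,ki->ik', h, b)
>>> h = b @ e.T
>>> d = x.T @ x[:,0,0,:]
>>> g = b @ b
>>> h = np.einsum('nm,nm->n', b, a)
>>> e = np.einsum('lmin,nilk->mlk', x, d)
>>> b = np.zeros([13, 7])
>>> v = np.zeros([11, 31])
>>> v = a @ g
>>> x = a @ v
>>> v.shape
(13, 13)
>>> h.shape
(13,)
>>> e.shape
(7, 7, 11)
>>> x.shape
(13, 13)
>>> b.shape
(13, 7)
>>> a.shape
(13, 13)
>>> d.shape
(11, 13, 7, 11)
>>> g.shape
(13, 13)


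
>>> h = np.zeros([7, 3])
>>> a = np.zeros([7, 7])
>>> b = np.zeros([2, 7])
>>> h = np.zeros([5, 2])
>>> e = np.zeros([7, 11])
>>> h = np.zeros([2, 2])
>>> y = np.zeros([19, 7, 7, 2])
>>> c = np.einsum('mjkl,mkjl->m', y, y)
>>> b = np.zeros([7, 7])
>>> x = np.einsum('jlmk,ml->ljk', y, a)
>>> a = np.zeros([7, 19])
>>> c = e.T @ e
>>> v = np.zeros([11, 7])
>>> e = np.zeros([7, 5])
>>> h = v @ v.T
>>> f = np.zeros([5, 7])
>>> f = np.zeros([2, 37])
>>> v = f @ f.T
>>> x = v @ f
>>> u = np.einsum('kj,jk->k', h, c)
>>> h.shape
(11, 11)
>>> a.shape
(7, 19)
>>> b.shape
(7, 7)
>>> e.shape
(7, 5)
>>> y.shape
(19, 7, 7, 2)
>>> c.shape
(11, 11)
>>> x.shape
(2, 37)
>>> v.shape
(2, 2)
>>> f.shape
(2, 37)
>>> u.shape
(11,)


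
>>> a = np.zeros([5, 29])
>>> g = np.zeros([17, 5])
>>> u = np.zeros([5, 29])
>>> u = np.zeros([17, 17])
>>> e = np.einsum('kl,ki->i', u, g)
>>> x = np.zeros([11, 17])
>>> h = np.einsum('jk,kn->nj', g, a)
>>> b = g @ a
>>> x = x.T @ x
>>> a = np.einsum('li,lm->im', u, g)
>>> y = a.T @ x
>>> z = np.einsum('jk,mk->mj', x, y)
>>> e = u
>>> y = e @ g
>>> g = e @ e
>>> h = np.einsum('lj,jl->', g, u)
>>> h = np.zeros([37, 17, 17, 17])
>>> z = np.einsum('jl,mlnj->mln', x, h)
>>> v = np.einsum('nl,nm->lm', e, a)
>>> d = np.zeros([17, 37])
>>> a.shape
(17, 5)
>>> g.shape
(17, 17)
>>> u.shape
(17, 17)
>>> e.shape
(17, 17)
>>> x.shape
(17, 17)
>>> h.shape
(37, 17, 17, 17)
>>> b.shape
(17, 29)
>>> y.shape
(17, 5)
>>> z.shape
(37, 17, 17)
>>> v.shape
(17, 5)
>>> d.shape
(17, 37)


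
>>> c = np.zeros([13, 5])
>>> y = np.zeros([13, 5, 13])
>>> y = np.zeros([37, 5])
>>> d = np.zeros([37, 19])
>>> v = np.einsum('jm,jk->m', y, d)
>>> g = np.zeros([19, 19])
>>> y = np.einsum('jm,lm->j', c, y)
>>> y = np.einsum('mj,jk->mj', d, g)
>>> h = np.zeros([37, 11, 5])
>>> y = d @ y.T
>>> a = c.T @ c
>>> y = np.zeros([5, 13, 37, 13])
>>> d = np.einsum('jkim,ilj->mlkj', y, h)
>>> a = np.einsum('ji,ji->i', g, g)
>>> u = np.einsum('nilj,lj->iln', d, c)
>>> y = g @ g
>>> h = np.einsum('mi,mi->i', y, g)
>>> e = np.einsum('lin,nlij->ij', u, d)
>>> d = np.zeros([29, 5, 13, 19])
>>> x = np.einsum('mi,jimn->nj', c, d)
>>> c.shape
(13, 5)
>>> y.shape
(19, 19)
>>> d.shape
(29, 5, 13, 19)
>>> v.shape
(5,)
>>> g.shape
(19, 19)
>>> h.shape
(19,)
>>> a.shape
(19,)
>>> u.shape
(11, 13, 13)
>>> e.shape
(13, 5)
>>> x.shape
(19, 29)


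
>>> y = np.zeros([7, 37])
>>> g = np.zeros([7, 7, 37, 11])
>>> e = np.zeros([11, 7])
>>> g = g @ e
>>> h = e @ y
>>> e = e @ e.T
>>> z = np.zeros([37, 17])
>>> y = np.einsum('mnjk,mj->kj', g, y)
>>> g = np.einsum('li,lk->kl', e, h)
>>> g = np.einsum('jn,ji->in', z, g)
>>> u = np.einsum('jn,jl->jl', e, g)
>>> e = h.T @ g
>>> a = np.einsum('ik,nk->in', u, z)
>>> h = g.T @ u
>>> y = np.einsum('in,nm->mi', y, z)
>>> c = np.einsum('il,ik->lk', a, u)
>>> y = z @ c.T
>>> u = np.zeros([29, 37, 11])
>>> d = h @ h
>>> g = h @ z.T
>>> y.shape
(37, 37)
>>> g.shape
(17, 37)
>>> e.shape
(37, 17)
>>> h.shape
(17, 17)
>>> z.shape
(37, 17)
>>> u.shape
(29, 37, 11)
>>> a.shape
(11, 37)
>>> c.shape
(37, 17)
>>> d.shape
(17, 17)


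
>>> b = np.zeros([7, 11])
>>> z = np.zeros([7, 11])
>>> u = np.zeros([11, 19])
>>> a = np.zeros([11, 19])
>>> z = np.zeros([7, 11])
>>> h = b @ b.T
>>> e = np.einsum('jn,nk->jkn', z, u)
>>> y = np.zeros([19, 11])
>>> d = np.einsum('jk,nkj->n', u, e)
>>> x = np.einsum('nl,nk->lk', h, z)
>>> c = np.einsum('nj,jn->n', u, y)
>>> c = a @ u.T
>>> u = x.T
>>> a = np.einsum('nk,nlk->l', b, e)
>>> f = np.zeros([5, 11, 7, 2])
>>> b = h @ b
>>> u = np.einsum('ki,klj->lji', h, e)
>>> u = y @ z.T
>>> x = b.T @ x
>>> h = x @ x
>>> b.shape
(7, 11)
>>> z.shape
(7, 11)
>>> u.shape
(19, 7)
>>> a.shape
(19,)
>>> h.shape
(11, 11)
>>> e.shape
(7, 19, 11)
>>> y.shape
(19, 11)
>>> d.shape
(7,)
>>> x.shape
(11, 11)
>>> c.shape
(11, 11)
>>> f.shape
(5, 11, 7, 2)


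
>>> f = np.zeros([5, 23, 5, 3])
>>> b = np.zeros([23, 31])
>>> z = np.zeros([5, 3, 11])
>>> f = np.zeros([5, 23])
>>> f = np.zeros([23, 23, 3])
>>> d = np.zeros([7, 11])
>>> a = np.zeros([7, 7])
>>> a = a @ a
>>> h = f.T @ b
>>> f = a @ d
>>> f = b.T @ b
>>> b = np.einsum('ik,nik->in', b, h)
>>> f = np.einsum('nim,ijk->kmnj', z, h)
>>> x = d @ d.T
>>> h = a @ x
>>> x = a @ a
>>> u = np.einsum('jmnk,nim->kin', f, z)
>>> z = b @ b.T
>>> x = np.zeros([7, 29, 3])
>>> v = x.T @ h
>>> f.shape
(31, 11, 5, 23)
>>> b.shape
(23, 3)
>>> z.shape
(23, 23)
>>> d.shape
(7, 11)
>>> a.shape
(7, 7)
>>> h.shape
(7, 7)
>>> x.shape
(7, 29, 3)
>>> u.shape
(23, 3, 5)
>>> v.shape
(3, 29, 7)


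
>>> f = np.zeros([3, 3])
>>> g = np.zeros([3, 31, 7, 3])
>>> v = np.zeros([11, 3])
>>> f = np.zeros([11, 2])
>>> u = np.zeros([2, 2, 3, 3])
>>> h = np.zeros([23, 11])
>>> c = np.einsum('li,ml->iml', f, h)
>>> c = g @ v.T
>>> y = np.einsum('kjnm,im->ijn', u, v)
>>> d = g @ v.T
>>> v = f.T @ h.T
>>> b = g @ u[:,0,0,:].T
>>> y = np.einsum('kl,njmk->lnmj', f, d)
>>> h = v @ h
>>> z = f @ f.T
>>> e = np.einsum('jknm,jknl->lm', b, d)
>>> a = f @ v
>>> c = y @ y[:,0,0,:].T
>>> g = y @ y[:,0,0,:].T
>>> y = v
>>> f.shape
(11, 2)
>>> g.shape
(2, 3, 7, 2)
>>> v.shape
(2, 23)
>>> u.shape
(2, 2, 3, 3)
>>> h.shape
(2, 11)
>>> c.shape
(2, 3, 7, 2)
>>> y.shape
(2, 23)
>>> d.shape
(3, 31, 7, 11)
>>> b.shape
(3, 31, 7, 2)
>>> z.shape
(11, 11)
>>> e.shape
(11, 2)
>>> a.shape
(11, 23)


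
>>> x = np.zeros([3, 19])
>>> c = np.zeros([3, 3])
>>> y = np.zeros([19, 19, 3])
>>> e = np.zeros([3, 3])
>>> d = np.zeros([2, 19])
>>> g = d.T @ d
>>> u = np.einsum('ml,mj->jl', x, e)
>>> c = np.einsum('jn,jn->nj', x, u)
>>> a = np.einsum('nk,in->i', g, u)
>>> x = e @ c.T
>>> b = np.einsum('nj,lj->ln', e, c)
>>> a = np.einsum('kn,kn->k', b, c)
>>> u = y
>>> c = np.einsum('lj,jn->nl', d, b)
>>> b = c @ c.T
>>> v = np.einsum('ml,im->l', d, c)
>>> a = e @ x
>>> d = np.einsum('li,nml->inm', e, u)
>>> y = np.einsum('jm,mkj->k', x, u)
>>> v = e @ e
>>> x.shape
(3, 19)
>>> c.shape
(3, 2)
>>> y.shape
(19,)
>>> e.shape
(3, 3)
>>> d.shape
(3, 19, 19)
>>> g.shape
(19, 19)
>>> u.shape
(19, 19, 3)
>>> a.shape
(3, 19)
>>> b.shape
(3, 3)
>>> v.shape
(3, 3)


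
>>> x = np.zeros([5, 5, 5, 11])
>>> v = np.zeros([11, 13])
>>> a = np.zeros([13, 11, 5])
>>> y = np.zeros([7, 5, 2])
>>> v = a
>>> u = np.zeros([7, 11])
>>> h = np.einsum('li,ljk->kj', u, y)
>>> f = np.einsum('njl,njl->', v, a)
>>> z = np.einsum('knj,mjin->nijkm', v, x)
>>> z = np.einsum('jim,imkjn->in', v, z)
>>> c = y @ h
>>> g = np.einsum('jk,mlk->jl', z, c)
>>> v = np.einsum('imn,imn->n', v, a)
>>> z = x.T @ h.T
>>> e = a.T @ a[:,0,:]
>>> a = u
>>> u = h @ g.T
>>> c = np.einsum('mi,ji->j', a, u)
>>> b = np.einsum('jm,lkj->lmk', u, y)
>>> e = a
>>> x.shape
(5, 5, 5, 11)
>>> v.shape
(5,)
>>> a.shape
(7, 11)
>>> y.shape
(7, 5, 2)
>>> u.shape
(2, 11)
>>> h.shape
(2, 5)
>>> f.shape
()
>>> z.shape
(11, 5, 5, 2)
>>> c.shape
(2,)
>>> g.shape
(11, 5)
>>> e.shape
(7, 11)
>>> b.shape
(7, 11, 5)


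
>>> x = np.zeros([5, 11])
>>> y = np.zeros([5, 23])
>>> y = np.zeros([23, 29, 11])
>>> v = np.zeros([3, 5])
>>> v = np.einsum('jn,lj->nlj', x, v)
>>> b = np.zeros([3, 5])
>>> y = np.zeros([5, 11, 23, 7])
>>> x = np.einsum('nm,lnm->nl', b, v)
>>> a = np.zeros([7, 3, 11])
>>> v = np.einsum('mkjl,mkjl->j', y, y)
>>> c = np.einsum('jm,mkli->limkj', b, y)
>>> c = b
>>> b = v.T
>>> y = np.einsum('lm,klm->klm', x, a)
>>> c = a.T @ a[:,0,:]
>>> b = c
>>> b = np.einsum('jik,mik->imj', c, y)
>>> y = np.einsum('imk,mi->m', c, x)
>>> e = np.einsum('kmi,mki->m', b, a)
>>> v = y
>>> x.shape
(3, 11)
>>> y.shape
(3,)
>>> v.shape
(3,)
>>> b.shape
(3, 7, 11)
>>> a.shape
(7, 3, 11)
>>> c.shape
(11, 3, 11)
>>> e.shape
(7,)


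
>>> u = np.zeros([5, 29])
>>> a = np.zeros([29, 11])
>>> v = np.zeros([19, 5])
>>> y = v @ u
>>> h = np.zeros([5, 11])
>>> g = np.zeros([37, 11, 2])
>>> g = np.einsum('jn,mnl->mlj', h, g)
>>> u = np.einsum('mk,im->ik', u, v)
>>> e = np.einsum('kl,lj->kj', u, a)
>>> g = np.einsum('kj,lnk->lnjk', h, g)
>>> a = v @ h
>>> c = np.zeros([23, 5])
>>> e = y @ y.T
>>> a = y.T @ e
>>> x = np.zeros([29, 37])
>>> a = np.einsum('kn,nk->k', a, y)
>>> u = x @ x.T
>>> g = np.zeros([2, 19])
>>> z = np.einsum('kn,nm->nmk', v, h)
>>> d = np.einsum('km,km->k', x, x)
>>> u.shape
(29, 29)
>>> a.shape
(29,)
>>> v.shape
(19, 5)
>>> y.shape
(19, 29)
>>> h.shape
(5, 11)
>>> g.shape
(2, 19)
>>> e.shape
(19, 19)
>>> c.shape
(23, 5)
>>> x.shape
(29, 37)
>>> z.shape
(5, 11, 19)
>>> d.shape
(29,)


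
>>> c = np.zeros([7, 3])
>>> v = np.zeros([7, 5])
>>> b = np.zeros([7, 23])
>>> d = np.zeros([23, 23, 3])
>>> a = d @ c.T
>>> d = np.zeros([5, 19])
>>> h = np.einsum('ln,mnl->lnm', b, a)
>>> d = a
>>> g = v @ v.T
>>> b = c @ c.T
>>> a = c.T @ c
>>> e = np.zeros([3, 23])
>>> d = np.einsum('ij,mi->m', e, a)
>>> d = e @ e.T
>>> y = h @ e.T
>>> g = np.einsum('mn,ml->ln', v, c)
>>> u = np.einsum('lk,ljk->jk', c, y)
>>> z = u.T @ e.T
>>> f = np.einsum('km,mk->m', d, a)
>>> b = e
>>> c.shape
(7, 3)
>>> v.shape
(7, 5)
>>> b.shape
(3, 23)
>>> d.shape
(3, 3)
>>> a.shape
(3, 3)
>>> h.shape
(7, 23, 23)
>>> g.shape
(3, 5)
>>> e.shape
(3, 23)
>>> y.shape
(7, 23, 3)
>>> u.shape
(23, 3)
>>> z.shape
(3, 3)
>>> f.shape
(3,)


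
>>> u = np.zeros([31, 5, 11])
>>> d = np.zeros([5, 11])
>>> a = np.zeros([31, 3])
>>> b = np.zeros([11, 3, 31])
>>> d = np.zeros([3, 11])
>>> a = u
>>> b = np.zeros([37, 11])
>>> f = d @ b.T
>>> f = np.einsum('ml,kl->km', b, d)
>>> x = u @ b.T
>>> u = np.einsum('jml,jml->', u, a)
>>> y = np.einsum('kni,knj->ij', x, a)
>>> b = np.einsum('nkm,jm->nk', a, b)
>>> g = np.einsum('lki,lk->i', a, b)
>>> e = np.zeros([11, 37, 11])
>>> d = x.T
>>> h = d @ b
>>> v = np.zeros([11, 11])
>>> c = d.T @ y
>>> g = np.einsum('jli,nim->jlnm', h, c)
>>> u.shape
()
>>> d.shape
(37, 5, 31)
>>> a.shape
(31, 5, 11)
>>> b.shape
(31, 5)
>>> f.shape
(3, 37)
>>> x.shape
(31, 5, 37)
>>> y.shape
(37, 11)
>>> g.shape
(37, 5, 31, 11)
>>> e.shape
(11, 37, 11)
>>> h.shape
(37, 5, 5)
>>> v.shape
(11, 11)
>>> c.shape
(31, 5, 11)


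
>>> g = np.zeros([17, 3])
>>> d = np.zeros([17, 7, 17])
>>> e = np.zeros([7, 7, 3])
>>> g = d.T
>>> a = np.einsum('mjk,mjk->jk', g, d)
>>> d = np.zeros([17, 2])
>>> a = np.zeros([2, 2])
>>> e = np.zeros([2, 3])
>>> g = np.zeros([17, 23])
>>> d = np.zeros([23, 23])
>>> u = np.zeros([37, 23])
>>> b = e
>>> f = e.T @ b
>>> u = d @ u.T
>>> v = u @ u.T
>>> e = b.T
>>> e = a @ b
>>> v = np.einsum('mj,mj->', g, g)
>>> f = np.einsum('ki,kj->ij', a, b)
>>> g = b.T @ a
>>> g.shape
(3, 2)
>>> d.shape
(23, 23)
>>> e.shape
(2, 3)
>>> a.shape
(2, 2)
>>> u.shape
(23, 37)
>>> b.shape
(2, 3)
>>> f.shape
(2, 3)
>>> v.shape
()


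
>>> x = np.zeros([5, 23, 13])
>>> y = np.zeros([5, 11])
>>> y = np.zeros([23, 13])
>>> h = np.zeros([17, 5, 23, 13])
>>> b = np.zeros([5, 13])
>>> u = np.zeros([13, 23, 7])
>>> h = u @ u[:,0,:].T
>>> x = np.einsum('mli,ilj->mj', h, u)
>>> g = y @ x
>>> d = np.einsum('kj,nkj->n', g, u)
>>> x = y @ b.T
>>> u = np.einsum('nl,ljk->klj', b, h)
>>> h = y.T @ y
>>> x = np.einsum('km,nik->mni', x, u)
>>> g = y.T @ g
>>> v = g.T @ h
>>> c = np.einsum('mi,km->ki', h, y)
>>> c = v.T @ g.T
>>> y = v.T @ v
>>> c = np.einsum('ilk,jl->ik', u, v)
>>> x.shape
(5, 13, 13)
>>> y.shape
(13, 13)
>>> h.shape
(13, 13)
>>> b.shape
(5, 13)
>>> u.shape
(13, 13, 23)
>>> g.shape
(13, 7)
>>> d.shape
(13,)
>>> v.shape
(7, 13)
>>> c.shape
(13, 23)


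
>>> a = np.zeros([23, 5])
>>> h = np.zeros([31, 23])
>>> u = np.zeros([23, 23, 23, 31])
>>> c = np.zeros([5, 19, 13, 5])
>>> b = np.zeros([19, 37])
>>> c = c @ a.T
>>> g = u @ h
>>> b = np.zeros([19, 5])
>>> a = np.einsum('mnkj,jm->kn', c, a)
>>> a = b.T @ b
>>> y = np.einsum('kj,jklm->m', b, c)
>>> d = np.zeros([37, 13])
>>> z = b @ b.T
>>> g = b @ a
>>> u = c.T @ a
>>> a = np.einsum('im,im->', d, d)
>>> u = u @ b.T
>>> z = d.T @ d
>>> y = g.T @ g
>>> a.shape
()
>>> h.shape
(31, 23)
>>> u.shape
(23, 13, 19, 19)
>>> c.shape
(5, 19, 13, 23)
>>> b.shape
(19, 5)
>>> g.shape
(19, 5)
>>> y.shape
(5, 5)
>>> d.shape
(37, 13)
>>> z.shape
(13, 13)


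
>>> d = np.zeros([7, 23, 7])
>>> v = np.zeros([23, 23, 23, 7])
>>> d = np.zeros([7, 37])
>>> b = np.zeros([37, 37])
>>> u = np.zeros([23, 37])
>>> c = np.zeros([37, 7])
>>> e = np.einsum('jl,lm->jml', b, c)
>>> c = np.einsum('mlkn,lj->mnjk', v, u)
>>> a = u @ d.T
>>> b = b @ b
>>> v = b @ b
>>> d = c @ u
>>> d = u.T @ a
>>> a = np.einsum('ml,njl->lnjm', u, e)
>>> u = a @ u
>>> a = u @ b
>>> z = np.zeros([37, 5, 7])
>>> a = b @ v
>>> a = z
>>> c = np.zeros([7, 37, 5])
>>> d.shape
(37, 7)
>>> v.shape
(37, 37)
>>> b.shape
(37, 37)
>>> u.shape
(37, 37, 7, 37)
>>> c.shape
(7, 37, 5)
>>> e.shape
(37, 7, 37)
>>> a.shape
(37, 5, 7)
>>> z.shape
(37, 5, 7)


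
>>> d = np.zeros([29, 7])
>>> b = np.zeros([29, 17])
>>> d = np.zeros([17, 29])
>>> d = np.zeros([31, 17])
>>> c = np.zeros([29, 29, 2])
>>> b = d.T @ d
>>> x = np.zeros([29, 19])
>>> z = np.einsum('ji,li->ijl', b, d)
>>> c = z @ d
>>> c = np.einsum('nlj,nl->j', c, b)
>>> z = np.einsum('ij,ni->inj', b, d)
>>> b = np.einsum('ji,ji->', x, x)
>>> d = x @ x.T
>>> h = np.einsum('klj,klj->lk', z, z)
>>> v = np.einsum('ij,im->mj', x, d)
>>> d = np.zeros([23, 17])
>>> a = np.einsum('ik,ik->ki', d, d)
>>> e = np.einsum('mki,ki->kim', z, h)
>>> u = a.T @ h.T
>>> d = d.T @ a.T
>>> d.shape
(17, 17)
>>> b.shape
()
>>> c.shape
(17,)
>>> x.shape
(29, 19)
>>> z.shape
(17, 31, 17)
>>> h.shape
(31, 17)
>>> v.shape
(29, 19)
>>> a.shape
(17, 23)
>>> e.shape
(31, 17, 17)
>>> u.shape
(23, 31)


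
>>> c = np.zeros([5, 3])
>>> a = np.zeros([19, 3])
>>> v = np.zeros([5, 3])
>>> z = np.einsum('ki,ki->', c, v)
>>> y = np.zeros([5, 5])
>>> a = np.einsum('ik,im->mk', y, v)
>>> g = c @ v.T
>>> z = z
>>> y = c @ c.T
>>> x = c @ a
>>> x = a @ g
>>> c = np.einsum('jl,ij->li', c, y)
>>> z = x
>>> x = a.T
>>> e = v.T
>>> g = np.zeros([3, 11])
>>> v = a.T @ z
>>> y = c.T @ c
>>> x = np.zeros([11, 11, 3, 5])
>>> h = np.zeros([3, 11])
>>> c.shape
(3, 5)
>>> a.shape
(3, 5)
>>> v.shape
(5, 5)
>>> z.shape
(3, 5)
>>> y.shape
(5, 5)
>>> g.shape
(3, 11)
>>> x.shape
(11, 11, 3, 5)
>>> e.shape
(3, 5)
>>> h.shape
(3, 11)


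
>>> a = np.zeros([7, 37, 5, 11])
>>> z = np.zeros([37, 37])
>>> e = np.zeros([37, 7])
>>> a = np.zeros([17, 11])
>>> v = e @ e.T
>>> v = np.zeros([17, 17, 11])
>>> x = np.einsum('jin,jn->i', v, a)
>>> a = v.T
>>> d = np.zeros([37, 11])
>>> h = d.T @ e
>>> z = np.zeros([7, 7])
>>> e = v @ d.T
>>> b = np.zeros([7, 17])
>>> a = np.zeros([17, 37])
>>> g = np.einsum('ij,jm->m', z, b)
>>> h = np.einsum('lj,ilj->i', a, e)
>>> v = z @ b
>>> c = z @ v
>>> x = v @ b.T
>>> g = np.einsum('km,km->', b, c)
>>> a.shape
(17, 37)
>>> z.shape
(7, 7)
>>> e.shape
(17, 17, 37)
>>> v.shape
(7, 17)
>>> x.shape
(7, 7)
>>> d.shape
(37, 11)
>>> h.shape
(17,)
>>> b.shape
(7, 17)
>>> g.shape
()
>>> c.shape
(7, 17)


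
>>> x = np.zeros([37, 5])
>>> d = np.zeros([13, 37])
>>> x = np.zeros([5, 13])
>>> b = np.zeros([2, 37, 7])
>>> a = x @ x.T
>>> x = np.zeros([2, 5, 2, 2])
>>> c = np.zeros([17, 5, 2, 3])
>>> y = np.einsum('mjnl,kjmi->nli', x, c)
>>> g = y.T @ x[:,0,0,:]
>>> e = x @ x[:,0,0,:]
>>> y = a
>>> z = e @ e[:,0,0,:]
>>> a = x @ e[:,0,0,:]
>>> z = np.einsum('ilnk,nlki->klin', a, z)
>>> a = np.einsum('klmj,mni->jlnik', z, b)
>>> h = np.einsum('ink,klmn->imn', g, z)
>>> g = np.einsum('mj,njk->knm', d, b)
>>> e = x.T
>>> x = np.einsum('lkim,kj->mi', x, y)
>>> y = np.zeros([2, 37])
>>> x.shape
(2, 2)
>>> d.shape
(13, 37)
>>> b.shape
(2, 37, 7)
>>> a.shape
(2, 5, 37, 7, 2)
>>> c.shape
(17, 5, 2, 3)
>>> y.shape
(2, 37)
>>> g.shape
(7, 2, 13)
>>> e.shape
(2, 2, 5, 2)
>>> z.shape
(2, 5, 2, 2)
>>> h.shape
(3, 2, 2)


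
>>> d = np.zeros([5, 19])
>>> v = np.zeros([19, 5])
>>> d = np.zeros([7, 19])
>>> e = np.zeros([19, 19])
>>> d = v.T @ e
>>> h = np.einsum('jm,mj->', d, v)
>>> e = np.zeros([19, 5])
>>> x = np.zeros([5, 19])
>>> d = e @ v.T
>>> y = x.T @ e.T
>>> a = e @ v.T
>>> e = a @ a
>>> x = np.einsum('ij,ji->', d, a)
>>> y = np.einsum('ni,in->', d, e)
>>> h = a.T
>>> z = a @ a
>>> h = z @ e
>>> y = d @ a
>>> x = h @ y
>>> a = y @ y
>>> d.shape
(19, 19)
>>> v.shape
(19, 5)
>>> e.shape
(19, 19)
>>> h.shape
(19, 19)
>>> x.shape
(19, 19)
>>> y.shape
(19, 19)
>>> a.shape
(19, 19)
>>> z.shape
(19, 19)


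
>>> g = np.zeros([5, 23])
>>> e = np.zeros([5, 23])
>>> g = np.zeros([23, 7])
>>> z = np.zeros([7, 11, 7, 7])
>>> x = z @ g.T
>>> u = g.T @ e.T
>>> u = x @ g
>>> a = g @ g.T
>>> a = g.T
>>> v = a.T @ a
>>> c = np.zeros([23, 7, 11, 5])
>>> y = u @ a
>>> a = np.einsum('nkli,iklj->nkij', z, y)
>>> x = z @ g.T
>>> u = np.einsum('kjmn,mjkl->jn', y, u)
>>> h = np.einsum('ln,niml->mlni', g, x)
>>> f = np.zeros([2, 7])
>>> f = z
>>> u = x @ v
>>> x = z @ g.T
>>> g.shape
(23, 7)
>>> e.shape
(5, 23)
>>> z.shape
(7, 11, 7, 7)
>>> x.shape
(7, 11, 7, 23)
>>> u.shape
(7, 11, 7, 23)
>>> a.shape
(7, 11, 7, 23)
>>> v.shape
(23, 23)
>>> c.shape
(23, 7, 11, 5)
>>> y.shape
(7, 11, 7, 23)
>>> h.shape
(7, 23, 7, 11)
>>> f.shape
(7, 11, 7, 7)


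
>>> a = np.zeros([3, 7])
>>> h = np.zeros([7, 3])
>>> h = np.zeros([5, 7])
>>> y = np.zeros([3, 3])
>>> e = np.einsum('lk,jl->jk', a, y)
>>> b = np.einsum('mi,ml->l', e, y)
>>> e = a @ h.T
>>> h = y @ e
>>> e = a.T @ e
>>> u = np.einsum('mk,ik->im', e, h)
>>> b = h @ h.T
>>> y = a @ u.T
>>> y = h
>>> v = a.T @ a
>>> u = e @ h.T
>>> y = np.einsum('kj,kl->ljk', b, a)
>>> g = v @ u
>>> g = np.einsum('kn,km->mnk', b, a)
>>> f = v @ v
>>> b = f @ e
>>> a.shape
(3, 7)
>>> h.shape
(3, 5)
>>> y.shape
(7, 3, 3)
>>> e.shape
(7, 5)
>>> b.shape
(7, 5)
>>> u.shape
(7, 3)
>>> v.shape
(7, 7)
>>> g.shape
(7, 3, 3)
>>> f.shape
(7, 7)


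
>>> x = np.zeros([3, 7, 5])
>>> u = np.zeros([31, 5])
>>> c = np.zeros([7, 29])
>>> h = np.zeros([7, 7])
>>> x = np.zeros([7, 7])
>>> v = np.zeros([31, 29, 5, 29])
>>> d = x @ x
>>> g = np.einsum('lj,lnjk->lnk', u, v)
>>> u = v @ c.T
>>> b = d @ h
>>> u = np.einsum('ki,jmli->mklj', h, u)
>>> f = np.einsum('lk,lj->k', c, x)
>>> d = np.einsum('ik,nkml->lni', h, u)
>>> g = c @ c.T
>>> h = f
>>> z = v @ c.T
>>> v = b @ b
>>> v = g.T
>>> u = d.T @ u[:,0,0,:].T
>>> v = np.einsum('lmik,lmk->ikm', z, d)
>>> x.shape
(7, 7)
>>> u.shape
(7, 29, 29)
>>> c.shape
(7, 29)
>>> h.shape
(29,)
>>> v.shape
(5, 7, 29)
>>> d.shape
(31, 29, 7)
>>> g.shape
(7, 7)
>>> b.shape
(7, 7)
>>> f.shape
(29,)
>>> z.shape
(31, 29, 5, 7)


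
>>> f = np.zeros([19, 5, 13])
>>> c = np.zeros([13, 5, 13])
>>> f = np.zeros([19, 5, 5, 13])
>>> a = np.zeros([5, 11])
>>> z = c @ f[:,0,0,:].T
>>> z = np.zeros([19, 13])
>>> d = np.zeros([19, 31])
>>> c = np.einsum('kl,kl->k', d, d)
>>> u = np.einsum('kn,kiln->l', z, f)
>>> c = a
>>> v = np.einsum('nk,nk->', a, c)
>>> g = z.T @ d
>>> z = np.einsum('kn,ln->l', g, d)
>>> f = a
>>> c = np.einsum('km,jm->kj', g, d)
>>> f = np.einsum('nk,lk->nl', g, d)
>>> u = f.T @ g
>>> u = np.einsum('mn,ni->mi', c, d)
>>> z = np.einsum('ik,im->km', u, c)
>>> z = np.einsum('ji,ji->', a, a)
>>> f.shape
(13, 19)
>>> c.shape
(13, 19)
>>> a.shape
(5, 11)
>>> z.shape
()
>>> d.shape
(19, 31)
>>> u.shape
(13, 31)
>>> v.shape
()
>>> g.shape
(13, 31)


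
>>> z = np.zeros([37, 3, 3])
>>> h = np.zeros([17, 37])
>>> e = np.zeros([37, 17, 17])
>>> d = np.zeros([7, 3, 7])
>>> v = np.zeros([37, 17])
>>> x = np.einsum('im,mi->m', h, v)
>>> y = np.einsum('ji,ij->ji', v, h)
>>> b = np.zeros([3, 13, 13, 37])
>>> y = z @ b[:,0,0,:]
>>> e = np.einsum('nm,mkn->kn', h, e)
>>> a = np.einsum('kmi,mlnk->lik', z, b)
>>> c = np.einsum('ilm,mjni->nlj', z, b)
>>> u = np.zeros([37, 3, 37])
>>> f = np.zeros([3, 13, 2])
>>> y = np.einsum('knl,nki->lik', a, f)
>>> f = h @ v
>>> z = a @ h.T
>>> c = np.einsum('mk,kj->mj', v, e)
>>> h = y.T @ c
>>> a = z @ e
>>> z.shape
(13, 3, 17)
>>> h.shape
(13, 2, 17)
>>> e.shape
(17, 17)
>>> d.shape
(7, 3, 7)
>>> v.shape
(37, 17)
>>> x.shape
(37,)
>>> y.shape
(37, 2, 13)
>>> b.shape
(3, 13, 13, 37)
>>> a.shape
(13, 3, 17)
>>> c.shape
(37, 17)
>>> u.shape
(37, 3, 37)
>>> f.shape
(17, 17)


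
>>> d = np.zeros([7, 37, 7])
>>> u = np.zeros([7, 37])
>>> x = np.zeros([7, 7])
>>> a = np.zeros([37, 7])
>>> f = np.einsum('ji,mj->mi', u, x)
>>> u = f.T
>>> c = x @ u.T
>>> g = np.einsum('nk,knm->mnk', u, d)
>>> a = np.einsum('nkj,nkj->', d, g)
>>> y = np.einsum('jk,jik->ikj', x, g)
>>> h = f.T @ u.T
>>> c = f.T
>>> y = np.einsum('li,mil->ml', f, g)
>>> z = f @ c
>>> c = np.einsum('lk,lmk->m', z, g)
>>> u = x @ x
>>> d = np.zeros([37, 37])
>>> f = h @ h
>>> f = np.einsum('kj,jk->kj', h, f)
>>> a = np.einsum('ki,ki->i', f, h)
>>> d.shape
(37, 37)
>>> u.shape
(7, 7)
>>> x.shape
(7, 7)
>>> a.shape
(37,)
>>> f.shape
(37, 37)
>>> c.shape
(37,)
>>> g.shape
(7, 37, 7)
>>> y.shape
(7, 7)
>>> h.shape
(37, 37)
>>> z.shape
(7, 7)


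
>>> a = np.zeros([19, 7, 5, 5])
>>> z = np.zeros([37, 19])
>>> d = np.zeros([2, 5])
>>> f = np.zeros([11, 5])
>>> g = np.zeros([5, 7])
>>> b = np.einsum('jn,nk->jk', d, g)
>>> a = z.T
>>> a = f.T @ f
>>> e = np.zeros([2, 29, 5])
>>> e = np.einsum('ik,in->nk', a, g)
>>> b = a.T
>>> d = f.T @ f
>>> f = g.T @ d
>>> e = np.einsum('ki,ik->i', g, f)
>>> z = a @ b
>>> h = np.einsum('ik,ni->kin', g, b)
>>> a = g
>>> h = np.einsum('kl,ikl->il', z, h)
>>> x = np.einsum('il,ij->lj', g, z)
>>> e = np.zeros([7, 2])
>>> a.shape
(5, 7)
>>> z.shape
(5, 5)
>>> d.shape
(5, 5)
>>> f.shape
(7, 5)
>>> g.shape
(5, 7)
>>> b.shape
(5, 5)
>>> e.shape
(7, 2)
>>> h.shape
(7, 5)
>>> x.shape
(7, 5)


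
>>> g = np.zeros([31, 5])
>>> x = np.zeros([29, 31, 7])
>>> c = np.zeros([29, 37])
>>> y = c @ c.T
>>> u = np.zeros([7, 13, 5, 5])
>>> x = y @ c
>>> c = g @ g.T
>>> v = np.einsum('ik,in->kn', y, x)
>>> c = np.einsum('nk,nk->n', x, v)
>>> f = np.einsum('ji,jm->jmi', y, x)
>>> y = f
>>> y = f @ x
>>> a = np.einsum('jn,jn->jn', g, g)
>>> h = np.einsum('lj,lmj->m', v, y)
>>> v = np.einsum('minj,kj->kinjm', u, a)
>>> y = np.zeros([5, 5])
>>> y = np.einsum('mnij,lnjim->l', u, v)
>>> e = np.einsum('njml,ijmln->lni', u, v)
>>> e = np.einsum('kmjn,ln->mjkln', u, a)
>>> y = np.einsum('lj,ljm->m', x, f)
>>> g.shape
(31, 5)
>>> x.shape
(29, 37)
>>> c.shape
(29,)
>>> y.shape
(29,)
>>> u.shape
(7, 13, 5, 5)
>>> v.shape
(31, 13, 5, 5, 7)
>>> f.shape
(29, 37, 29)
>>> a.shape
(31, 5)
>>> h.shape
(37,)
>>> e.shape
(13, 5, 7, 31, 5)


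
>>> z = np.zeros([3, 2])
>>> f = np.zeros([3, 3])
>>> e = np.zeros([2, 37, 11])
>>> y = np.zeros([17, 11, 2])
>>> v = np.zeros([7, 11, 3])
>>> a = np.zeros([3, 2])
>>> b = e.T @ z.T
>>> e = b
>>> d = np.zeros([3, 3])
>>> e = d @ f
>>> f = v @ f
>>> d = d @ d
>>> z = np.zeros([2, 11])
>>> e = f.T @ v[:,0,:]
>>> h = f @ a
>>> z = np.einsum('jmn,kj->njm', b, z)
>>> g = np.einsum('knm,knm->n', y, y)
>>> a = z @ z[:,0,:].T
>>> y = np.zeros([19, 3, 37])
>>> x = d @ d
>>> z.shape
(3, 11, 37)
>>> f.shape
(7, 11, 3)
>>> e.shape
(3, 11, 3)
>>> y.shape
(19, 3, 37)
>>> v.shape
(7, 11, 3)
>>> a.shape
(3, 11, 3)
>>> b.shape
(11, 37, 3)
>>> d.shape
(3, 3)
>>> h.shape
(7, 11, 2)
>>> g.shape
(11,)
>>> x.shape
(3, 3)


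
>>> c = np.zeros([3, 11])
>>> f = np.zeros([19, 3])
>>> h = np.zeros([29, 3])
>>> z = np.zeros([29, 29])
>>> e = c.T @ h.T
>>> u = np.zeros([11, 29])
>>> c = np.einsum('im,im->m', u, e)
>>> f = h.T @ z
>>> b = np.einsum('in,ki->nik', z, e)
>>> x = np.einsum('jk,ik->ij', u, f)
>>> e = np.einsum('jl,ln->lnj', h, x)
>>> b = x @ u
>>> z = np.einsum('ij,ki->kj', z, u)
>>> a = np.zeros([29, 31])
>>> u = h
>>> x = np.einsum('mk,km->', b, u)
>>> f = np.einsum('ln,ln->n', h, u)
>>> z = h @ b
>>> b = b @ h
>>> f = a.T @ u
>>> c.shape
(29,)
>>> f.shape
(31, 3)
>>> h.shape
(29, 3)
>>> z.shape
(29, 29)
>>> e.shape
(3, 11, 29)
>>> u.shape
(29, 3)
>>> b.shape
(3, 3)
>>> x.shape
()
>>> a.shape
(29, 31)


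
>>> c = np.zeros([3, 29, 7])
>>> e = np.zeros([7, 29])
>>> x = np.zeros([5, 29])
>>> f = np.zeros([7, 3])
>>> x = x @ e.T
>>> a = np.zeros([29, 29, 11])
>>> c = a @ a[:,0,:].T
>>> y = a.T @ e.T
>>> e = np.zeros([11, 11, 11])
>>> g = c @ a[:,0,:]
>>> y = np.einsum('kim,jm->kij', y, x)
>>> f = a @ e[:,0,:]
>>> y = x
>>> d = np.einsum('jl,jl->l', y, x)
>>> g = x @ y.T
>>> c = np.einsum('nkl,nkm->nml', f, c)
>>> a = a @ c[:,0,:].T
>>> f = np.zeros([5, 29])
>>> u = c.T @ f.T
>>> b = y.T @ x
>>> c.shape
(29, 29, 11)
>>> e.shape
(11, 11, 11)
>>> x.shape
(5, 7)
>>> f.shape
(5, 29)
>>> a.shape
(29, 29, 29)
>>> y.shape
(5, 7)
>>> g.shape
(5, 5)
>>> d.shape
(7,)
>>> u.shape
(11, 29, 5)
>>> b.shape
(7, 7)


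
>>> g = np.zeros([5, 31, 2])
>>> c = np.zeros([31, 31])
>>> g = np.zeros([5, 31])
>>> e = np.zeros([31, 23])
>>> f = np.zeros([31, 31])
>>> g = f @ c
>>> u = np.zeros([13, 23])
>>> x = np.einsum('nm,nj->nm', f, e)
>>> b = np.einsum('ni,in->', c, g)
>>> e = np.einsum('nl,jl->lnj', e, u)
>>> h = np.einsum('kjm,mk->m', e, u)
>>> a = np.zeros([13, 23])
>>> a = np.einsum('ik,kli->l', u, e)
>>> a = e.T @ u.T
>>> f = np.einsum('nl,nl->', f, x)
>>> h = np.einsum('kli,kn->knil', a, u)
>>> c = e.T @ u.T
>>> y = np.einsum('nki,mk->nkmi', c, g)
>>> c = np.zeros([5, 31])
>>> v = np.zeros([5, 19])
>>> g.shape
(31, 31)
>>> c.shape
(5, 31)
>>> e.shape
(23, 31, 13)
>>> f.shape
()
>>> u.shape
(13, 23)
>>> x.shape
(31, 31)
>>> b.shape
()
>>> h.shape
(13, 23, 13, 31)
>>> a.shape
(13, 31, 13)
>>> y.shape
(13, 31, 31, 13)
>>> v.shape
(5, 19)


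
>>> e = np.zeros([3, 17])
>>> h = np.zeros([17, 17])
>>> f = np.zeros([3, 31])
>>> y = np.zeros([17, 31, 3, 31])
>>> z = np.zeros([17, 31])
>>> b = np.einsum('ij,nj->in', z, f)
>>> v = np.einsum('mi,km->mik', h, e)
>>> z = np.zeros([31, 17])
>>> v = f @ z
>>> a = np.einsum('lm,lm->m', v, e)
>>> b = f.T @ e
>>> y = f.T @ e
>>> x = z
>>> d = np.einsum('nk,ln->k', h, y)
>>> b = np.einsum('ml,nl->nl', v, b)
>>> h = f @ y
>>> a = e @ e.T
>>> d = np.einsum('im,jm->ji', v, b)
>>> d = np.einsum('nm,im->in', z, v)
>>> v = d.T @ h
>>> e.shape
(3, 17)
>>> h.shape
(3, 17)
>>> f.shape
(3, 31)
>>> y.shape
(31, 17)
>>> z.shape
(31, 17)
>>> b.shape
(31, 17)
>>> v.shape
(31, 17)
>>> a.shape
(3, 3)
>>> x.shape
(31, 17)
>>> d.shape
(3, 31)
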